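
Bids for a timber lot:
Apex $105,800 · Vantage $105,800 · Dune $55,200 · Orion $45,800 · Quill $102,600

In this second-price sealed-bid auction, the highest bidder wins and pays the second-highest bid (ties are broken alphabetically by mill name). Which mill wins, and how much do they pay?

Sorting bids: 105,800 (Apex) > 105,800 (Vantage) > 102,600 (Quill) > 55,200 (Dune) > 45,800 (Orion)
Tie at $105,800 → Apex wins by tie-break.
Apex is highest; pays the second-highest bid, $105,800.

Apex pays $105,800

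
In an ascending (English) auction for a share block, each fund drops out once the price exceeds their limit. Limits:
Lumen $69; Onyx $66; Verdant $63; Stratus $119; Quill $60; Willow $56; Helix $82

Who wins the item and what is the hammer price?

Stratus wins at $82

Rule: the price rises until one bidder remains; the winner pays the price at which the last rival dropped out.
Limits in order: 119 (Stratus) > 82 (Helix) > 69 (Lumen) > 66 (Onyx) > 63 (Verdant) > 60 (Quill) > …
Helix is the last rival to drop out, at $82; Stratus remains and wins at that price.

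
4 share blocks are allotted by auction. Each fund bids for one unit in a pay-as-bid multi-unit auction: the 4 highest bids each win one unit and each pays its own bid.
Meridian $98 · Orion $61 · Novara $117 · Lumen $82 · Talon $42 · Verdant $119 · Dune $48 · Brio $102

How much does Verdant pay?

Verdant pays $119

Ordering the bids: 119 (Verdant), 117 (Novara), 102 (Brio), 98 (Meridian), 82 (Lumen), 61 (Orion), …
Top 4: Verdant, Novara, Brio, Meridian.
Verdant wins → own bid $119.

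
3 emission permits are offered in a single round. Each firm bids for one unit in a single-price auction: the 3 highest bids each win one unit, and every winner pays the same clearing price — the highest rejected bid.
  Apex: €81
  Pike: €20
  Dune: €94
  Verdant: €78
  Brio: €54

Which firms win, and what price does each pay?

Dune, Apex, Verdant; each pays €54

Sorting: 94 (Dune), 81 (Apex), 78 (Verdant), 54 (Brio), 20 (Pike)
Winners (3 units): Dune, Apex, Verdant.
Highest unsuccessful bid: €54 → clearing price.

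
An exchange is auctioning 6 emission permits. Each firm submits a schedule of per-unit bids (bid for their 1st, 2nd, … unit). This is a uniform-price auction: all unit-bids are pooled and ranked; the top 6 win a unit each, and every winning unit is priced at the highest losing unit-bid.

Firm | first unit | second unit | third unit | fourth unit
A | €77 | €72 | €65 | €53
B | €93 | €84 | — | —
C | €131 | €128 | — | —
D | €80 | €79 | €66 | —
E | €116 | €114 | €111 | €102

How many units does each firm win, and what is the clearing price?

Merging the schedules and taking the best 6: 131 (C-1), 128 (C-2), 116 (E-1), 114 (E-2), 111 (E-3), 102 (E-4)
The (k+1)-th unit-bid is €93.
Allocation: C 2, E 4.

C 2, E 4; clearing price €93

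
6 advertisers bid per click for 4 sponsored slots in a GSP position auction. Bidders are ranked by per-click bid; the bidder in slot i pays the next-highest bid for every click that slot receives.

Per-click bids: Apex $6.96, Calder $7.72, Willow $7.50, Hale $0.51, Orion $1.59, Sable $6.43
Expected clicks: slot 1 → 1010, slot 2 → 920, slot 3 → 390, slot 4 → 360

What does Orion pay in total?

Ranked by bid: $7.72 (Calder) > $7.50 (Willow) > $6.96 (Apex) > $6.43 (Sable) > $1.59 (Orion) > …
Orion ranks below slot 4 → no slot, pays nothing.

Orion pays $0.00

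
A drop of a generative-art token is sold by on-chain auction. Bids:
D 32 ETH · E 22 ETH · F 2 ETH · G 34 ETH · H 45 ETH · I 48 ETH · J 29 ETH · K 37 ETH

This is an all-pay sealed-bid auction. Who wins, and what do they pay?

Bids ranked: 48 (I) > 45 (H) > 37 (K) > 34 (G) > 32 (D) > 29 (J) > …
I is highest and takes the item; every bidder forfeits their bid.

I pays 48 ETH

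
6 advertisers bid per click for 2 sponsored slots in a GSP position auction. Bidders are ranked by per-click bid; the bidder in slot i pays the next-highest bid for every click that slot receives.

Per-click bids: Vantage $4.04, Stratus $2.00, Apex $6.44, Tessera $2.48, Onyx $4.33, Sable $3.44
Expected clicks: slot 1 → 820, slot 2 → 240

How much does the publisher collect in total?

Per-click bids in order: $6.44 (Apex) > $4.33 (Onyx) > $4.04 (Vantage) > …
Slot 1: Apex pays $4.33 × 820 = $3550.60
Slot 2: Onyx pays $4.04 × 240 = $969.60
Total = $4520.20

Total revenue: $4520.20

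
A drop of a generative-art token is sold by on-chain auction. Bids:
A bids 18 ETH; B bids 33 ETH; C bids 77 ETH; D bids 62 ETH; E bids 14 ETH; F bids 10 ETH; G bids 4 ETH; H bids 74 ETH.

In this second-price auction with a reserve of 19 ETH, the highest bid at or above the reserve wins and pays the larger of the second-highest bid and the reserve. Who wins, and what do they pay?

Rule: the highest bid at or above the reserve wins and pays the larger of the second-highest bid and the reserve.
Bids in order: 77 (C) > 74 (H) > 62 (D) > 33 (B) > 18 (A) > 14 (E) > …
Highest eligible bid: C at 77 ETH.
Second-highest bid 74 ETH exceeds the reserve 19 ETH → payment 74 ETH.

C pays 74 ETH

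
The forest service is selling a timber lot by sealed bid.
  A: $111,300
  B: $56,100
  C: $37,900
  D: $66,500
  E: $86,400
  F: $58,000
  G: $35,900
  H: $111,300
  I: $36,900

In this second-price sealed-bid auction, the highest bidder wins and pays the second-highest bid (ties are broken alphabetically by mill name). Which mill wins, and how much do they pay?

A pays $111,300

Rule: the highest bidder wins and pays the second-highest bid.
Bids ranked: 111,300 (A) > 111,300 (H) > 86,400 (E) > 66,500 (D) > 58,000 (F) > 56,100 (B) > …
A and H tie at $111,300; tie-break gives it to A.
A is highest; pays the second-highest bid, $111,300.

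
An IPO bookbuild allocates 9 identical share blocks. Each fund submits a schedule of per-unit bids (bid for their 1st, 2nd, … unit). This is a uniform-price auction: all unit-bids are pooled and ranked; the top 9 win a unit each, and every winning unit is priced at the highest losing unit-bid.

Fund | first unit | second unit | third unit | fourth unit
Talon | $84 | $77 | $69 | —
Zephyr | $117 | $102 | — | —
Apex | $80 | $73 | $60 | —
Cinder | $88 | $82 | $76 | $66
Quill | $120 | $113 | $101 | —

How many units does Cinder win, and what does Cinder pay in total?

All unit-bids, highest first — top 9: 120 (Quill-1), 117 (Zephyr-1), 113 (Quill-2), 102 (Zephyr-2), 101 (Quill-3), 88 (Cinder-1), 84 (Talon-1), 82 (Cinder-2), 80 (Apex-1)
The (k+1)-th unit-bid is $77.
Cinder wins 2 unit(s) at $77 each.

Cinder: 2 units, pays $154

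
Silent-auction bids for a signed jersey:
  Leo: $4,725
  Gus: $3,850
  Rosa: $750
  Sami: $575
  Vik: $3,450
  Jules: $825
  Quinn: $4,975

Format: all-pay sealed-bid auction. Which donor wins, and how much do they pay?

Bids in order: 4,975 (Quinn) > 4,725 (Leo) > 3,850 (Gus) > 3,450 (Vik) > 825 (Jules) > 750 (Rosa) > …
Quinn is highest and takes the item; every bidder forfeits their bid.

Quinn pays $4,975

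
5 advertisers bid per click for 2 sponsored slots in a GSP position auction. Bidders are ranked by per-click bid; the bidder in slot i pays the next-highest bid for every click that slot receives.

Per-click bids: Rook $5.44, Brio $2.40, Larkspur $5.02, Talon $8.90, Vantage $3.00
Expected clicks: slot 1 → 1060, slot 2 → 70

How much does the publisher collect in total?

Per-click bids in order: $8.90 (Talon) > $5.44 (Rook) > $5.02 (Larkspur) > …
Slot 1: Talon pays $5.44 × 1060 = $5766.40
Slot 2: Rook pays $5.02 × 70 = $351.40
Total = $6117.80

Total revenue: $6117.80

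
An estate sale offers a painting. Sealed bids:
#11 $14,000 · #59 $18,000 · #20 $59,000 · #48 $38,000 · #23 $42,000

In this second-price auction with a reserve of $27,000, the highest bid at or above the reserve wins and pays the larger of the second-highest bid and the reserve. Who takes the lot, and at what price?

#20 pays $42,000

Rule: the highest bid at or above the reserve wins and pays the larger of the second-highest bid and the reserve.
Sorting bids: 59,000 (#20) > 42,000 (#23) > 38,000 (#48) > 18,000 (#59) > 14,000 (#11)
Highest eligible bid: #20 at $59,000.
Second-highest bid $42,000 exceeds the reserve $27,000 → payment $42,000.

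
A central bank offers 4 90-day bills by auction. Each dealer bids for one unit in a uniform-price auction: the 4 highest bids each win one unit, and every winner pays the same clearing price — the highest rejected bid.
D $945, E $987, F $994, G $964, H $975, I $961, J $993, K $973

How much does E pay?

E pays $973

Sorting: 994 (F), 993 (J), 987 (E), 975 (H), 973 (K), 964 (G), …
Top 4: F, J, E, H.
First losing bid is K's $973, which sets the uniform price.
E wins → pays $973.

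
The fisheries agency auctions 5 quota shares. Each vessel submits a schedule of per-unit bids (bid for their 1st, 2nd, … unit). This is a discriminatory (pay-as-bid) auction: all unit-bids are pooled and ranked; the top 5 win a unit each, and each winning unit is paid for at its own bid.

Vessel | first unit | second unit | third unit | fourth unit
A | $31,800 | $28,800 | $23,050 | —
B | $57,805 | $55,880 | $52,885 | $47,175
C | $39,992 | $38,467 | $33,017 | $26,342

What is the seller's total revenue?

Total revenue: $253,737

Merging the schedules and taking the best 5: 57,805 (B-1), 55,880 (B-2), 52,885 (B-3), 47,175 (B-4), 39,992 (C-1)
Next rejected bid: $38,467 (not a price — pay-as-bid).
Each winning unit pays its own bid.
Revenue = 57,805 + 55,880 + 52,885 + 47,175 + 39,992 = $253,737.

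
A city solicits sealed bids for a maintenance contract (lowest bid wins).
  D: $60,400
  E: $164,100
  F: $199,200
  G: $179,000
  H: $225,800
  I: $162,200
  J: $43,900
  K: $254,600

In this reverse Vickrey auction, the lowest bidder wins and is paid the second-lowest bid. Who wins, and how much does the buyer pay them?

Bids ranked: 43,900 (J) < 60,400 (D) < 162,200 (I) < 164,100 (E) < 179,000 (G) < 199,200 (F) < …
Second-price: J is paid D's bid of $60,400.

J is paid $60,400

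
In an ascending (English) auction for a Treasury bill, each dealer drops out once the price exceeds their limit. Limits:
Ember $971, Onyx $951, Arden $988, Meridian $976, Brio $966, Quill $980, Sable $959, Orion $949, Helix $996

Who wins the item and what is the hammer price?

Helix wins at $988

Limits in order: 996 (Helix) > 988 (Arden) > 980 (Quill) > 976 (Meridian) > 971 (Ember) > 966 (Brio) > …
Once the price passes $988, only Helix is left; the hammer falls at Arden's limit of $988.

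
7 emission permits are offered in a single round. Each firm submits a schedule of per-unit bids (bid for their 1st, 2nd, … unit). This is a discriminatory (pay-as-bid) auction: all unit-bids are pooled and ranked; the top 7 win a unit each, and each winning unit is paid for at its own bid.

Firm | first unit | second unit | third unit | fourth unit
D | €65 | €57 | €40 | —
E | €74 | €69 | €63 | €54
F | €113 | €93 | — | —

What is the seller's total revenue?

Total revenue: €534

Pooled unit-bids ranked (top 7): 113 (F-1), 93 (F-2), 74 (E-1), 69 (E-2), 65 (D-1), 63 (E-3), 57 (D-2)
Next rejected bid: €54 (not a price — pay-as-bid).
Each winning unit pays its own bid.
Revenue = 113 + 93 + 74 + 69 + 65 + 63 + 57 = €534.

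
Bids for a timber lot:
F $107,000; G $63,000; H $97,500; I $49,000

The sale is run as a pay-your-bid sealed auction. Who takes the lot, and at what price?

F pays $107,000

Bids ranked: 107,000 (F) > 97,500 (H) > 63,000 (G) > 49,000 (I)
F is highest → pays own bid, $107,000.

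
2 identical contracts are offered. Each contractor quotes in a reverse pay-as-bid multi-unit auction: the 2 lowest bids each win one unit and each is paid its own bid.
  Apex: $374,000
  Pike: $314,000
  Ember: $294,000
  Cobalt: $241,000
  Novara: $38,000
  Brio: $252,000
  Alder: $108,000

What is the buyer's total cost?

Sorting: 38,000 (Novara), 108,000 (Alder), 241,000 (Cobalt), 252,000 (Brio), …
Lowest 2: Novara, Alder.
Total cost = 38,000 + 108,000 = $146,000.

Total cost: $146,000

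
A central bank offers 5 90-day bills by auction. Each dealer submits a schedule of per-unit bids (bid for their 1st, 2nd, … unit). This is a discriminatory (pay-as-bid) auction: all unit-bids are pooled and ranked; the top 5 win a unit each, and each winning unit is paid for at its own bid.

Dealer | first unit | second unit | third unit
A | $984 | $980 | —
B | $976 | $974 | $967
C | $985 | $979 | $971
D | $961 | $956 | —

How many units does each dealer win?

A 2, B 1, C 2

Pooled unit-bids ranked (top 5): 985 (C-1), 984 (A-1), 980 (A-2), 979 (C-2), 976 (B-1)
Next rejected bid: $974 (not a price — pay-as-bid).
Allocation: A 2, B 1, C 2.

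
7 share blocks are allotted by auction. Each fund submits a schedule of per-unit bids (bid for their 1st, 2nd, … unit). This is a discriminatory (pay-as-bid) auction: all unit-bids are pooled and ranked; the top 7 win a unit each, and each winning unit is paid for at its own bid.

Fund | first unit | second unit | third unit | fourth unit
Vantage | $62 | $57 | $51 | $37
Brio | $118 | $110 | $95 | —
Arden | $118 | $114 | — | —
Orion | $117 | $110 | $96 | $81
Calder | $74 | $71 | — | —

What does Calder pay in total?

Calder pays $0

Merging the schedules and taking the best 7: 118 (Brio-1), 118 (Arden-1), 117 (Orion-1), 114 (Arden-2), 110 (Brio-2), 110 (Orion-2), 96 (Orion-3)
Next rejected bid: $95 (not a price — pay-as-bid).
Calder wins no units.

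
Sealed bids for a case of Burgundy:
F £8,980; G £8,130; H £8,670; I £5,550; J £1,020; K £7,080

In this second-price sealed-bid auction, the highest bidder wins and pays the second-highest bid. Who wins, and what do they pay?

F pays £8,670

Bids ranked: 8,980 (F) > 8,670 (H) > 8,130 (G) > 7,080 (K) > 5,550 (I) > 1,020 (J)
F is highest; pays the second-highest bid, £8,670.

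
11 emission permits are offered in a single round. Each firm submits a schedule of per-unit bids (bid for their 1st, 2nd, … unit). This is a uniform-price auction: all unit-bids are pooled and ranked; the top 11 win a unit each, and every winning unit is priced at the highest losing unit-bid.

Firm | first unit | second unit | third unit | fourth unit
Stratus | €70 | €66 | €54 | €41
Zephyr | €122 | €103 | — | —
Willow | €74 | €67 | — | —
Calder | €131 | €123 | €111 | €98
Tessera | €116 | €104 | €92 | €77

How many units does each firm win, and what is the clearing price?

Merging the schedules and taking the best 11: 131 (Calder-1), 123 (Calder-2), 122 (Zephyr-1), 116 (Tessera-1), 111 (Calder-3), 104 (Tessera-2), 103 (Zephyr-2), 98 (Calder-4), 92 (Tessera-3), 77 (Tessera-4), 74 (Willow-1)
First bid not allocated: €70.
Allocation: Calder 4, Tessera 4, Willow 1, Zephyr 2.

Calder 4, Tessera 4, Willow 1, Zephyr 2; clearing price €70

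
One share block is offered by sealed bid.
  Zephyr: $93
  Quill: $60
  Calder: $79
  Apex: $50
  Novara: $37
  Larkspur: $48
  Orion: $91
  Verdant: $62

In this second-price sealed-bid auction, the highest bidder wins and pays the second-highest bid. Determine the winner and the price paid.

Zephyr pays $91

Sorting bids: 93 (Zephyr) > 91 (Orion) > 79 (Calder) > 62 (Verdant) > 60 (Quill) > 50 (Apex) > …
Zephyr wins with the highest bid; price is set by the runner-up at $91.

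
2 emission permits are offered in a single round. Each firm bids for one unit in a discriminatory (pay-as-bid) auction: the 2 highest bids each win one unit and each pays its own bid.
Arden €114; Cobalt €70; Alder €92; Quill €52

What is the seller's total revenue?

Bids ranked high→low: 114 (Arden), 92 (Alder), 70 (Cobalt), 52 (Quill)
Winners (2 units): Arden, Alder.
Total revenue = 114 + 92 = €206.

Total revenue: €206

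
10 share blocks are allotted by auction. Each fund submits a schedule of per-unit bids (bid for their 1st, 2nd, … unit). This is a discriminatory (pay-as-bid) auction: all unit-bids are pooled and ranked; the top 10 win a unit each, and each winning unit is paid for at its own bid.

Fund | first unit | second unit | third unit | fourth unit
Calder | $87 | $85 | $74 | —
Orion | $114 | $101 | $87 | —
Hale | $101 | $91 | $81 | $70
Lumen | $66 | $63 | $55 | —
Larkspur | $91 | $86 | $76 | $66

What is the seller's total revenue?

Total revenue: $924

All unit-bids, highest first — top 10: 114 (Orion-1), 101 (Orion-2), 101 (Hale-1), 91 (Hale-2), 91 (Larkspur-1), 87 (Calder-1), 87 (Orion-3), 86 (Larkspur-2), 85 (Calder-2), 81 (Hale-3)
Next rejected bid: $76 (not a price — pay-as-bid).
Each winning unit pays its own bid.
Revenue = 114 + 101 + 101 + 91 + 91 + 87 + 87 + 86 + 85 + 81 = $924.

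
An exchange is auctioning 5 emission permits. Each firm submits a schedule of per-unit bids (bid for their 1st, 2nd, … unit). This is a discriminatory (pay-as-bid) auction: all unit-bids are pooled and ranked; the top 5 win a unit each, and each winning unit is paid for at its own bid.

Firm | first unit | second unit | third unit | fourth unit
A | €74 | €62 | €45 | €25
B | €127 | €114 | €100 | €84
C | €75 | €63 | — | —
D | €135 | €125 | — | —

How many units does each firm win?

Pooled unit-bids ranked (top 5): 135 (D-1), 127 (B-1), 125 (D-2), 114 (B-2), 100 (B-3)
Next rejected bid: €84 (not a price — pay-as-bid).
Allocation: B 3, D 2.

B 3, D 2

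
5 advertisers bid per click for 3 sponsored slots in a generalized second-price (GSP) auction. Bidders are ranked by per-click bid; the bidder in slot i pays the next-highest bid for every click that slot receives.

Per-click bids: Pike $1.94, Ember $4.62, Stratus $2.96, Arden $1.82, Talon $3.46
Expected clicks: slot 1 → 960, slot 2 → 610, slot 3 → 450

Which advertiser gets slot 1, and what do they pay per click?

Ember; $3.46 per click

Ranked by bid: $4.62 (Ember) > $3.46 (Talon) > $2.96 (Stratus) > $1.94 (Pike) > …
Slot 1 goes to the first-ranked bidder, Ember, who pays the next bid down: $3.46/click.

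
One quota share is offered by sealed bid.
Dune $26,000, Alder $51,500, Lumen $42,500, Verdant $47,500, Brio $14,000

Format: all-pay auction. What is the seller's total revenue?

Total revenue: $181,500

Rule: the highest bidder wins the item, but every bidder pays their own bid.
Bids in order: 51,500 (Alder) > 47,500 (Verdant) > 42,500 (Lumen) > 26,000 (Dune) > 14,000 (Brio)
Alder wins with the top bid; all bids are sunk regardless.
Every bidder forfeits their bid regardless of winning.
Revenue = 26,000 + 51,500 + 42,500 + 47,500 + 14,000 = $181,500.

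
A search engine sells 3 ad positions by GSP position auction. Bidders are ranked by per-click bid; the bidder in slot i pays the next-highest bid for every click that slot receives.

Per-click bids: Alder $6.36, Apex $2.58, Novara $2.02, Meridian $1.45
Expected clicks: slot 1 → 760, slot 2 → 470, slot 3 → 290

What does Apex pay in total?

Per-click bids in order: $6.36 (Alder) > $2.58 (Apex) > $2.02 (Novara) > $1.45 (Meridian)
Apex holds slot 2 → pays next bid $2.02 × 470 clicks = $949.40.

Apex pays $949.40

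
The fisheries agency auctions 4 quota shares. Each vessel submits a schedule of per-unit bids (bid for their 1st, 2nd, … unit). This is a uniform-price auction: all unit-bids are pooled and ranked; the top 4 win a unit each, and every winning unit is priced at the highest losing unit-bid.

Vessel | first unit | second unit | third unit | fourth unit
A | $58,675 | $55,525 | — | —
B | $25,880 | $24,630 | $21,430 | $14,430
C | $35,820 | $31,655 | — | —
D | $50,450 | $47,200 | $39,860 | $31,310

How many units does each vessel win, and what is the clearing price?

All unit-bids, highest first — top 4: 58,675 (A-1), 55,525 (A-2), 50,450 (D-1), 47,200 (D-2)
The (k+1)-th unit-bid is $39,860.
Allocation: A 2, D 2.

A 2, D 2; clearing price $39,860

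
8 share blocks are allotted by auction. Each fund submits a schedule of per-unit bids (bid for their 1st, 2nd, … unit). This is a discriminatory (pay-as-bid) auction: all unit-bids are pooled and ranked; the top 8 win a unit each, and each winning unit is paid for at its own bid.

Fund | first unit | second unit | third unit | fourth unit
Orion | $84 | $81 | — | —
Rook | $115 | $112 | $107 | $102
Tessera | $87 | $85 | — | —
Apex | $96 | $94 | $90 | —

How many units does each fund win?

Apex 3, Rook 4, Tessera 1

Merging the schedules and taking the best 8: 115 (Rook-1), 112 (Rook-2), 107 (Rook-3), 102 (Rook-4), 96 (Apex-1), 94 (Apex-2), 90 (Apex-3), 87 (Tessera-1)
Next rejected bid: $85 (not a price — pay-as-bid).
Allocation: Apex 3, Rook 4, Tessera 1.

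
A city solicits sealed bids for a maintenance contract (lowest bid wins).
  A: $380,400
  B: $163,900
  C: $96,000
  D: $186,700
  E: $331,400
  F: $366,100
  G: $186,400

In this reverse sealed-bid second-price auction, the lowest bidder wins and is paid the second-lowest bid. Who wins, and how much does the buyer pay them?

C is paid $163,900

Bids ranked: 96,000 (C) < 163,900 (B) < 186,400 (G) < 186,700 (D) < 331,400 (E) < 366,100 (F) < …
Second-price: C is paid B's bid of $163,900.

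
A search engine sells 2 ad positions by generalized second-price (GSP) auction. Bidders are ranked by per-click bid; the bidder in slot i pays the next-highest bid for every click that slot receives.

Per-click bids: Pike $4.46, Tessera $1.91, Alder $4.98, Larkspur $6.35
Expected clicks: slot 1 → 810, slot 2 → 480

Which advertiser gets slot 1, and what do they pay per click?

Larkspur; $4.98 per click

Sorting advertisers: $6.35 (Larkspur) > $4.98 (Alder) > $4.46 (Pike) > …
Slot 1 goes to the first-ranked bidder, Larkspur, who pays the next bid down: $4.98/click.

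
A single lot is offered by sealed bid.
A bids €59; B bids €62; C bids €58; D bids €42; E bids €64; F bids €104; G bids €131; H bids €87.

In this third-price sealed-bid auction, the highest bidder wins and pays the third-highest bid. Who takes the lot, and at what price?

G pays €87

Rule: the highest bidder wins and pays the third-highest bid.
Bids ranked: 131 (G) > 104 (F) > 87 (H) > 64 (E) > 62 (B) > 59 (A) > …
G wins; payment is bid #3 in the ranking = €87.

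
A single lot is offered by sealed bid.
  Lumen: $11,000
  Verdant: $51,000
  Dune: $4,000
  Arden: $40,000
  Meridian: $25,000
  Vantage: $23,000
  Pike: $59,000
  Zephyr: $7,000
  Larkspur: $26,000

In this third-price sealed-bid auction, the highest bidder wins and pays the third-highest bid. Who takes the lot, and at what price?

Third-price sealed-bid auction: the highest bidder wins and pays the third-highest bid.
Bids in order: 59,000 (Pike) > 51,000 (Verdant) > 40,000 (Arden) > 26,000 (Larkspur) > 25,000 (Meridian) > 23,000 (Vantage) > …
Pike is highest; pays the third-highest bid, $40,000.

Pike pays $40,000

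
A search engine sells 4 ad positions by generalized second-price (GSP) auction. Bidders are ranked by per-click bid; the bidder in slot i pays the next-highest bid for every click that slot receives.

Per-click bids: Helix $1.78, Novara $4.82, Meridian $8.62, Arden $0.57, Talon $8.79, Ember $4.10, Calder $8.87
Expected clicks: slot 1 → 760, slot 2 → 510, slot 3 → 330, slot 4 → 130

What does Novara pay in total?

Novara pays $533.00

Ranked by bid: $8.87 (Calder) > $8.79 (Talon) > $8.62 (Meridian) > $4.82 (Novara) > $4.10 (Ember) > …
Novara holds slot 4 → pays next bid $4.10 × 130 clicks = $533.00.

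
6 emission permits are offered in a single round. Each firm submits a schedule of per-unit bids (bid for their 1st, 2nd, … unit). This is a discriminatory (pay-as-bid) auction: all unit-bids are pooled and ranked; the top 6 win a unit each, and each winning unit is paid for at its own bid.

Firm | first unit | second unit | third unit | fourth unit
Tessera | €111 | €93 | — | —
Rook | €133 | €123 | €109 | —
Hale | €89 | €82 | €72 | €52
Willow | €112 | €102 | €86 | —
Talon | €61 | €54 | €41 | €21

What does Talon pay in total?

All unit-bids, highest first — top 6: 133 (Rook-1), 123 (Rook-2), 112 (Willow-1), 111 (Tessera-1), 109 (Rook-3), 102 (Willow-2)
Next rejected bid: €93 (not a price — pay-as-bid).
Talon wins no units.

Talon pays €0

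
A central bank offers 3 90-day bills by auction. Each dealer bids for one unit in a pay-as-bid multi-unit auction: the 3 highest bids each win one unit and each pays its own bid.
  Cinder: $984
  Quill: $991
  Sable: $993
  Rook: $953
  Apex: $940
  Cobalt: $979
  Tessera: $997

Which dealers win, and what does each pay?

Tessera $997, Sable $993, Quill $991

Sorting: 997 (Tessera), 993 (Sable), 991 (Quill), 984 (Cinder), 979 (Cobalt), …
Winners (3 units): Tessera, Sable, Quill.
Each winner pays its own bid: Tessera $997, Sable $993, Quill $991.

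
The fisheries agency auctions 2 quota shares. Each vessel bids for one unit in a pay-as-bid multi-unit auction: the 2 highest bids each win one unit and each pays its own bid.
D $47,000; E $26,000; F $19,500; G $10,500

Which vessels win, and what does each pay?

D $47,000, E $26,000

Sorting: 47,000 (D), 26,000 (E), 19,500 (F), 10,500 (G)
Winners (2 units): D, E.
Each winner pays its own bid: D $47,000, E $26,000.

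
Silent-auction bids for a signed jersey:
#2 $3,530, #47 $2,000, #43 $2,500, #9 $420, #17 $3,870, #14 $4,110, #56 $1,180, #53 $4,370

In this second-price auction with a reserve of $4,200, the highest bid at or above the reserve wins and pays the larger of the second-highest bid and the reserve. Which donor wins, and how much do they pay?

#53 pays $4,200

Second-price auction with a reserve of $4,200: the highest bid at or above the reserve wins and pays the larger of the second-highest bid and the reserve.
Bids in order: 4,370 (#53) > 4,110 (#14) > 3,870 (#17) > 3,530 (#2) > 2,500 (#43) > 2,000 (#47) > …
#53 has the top bid at or above the reserve ($4,370).
Second-highest bid $4,110 is below the reserve $4,200, so the reserve binds → payment $4,200.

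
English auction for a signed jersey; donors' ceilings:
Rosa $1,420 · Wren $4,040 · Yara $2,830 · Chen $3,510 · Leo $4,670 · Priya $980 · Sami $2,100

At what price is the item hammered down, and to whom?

Limits ranked: 4,670 (Leo) > 4,040 (Wren) > 3,510 (Chen) > 2,830 (Yara) > 2,100 (Sami) > 1,420 (Rosa) > …
Wren is the last rival to drop out, at $4,040; Leo remains and wins at that price.

Leo wins at $4,040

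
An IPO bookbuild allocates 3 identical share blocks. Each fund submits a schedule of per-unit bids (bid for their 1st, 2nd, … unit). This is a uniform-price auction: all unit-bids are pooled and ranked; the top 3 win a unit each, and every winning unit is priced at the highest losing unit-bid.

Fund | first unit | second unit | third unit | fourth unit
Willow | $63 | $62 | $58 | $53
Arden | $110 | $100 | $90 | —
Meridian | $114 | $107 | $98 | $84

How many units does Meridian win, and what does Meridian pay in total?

Pooled unit-bids ranked (top 3): 114 (Meridian-1), 110 (Arden-1), 107 (Meridian-2)
The (k+1)-th unit-bid is $100.
Meridian wins 2 unit(s) at $100 each.

Meridian: 2 units, pays $200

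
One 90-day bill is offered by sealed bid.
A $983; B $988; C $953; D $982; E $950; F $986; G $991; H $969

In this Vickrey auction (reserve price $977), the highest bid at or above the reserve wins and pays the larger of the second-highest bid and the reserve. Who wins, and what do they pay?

Sorting bids: 991 (G) > 988 (B) > 986 (F) > 983 (A) > 982 (D) > 969 (H) > …
G has the top bid at or above the reserve ($991).
max(second-highest $988, reserve $977) = $988; the reserve does not bind.

G pays $988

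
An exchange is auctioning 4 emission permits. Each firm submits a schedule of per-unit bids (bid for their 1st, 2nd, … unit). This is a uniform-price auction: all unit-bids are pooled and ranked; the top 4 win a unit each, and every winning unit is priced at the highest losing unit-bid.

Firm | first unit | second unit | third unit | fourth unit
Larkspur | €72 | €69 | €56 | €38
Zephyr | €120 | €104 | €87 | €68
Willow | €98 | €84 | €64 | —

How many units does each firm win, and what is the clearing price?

Willow 1, Zephyr 3; clearing price €84

All unit-bids, highest first — top 4: 120 (Zephyr-1), 104 (Zephyr-2), 98 (Willow-1), 87 (Zephyr-3)
Highest rejected unit-bid = €84.
Allocation: Willow 1, Zephyr 3.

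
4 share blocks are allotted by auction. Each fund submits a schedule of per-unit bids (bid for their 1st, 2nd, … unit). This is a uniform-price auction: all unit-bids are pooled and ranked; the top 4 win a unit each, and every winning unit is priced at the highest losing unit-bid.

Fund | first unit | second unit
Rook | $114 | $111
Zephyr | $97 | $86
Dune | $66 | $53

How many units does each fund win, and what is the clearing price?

All unit-bids, highest first — top 4: 114 (Rook-1), 111 (Rook-2), 97 (Zephyr-1), 86 (Zephyr-2)
First bid not allocated: $66.
Allocation: Rook 2, Zephyr 2.

Rook 2, Zephyr 2; clearing price $66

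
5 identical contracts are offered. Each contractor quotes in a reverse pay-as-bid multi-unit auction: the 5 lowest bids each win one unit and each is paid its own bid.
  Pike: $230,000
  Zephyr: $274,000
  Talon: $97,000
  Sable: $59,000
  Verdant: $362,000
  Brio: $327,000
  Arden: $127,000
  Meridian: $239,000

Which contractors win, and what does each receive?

Sable $59,000, Talon $97,000, Arden $127,000, Pike $230,000, Meridian $239,000

Sorting: 59,000 (Sable), 97,000 (Talon), 127,000 (Arden), 230,000 (Pike), 239,000 (Meridian), 274,000 (Zephyr), 327,000 (Brio), …
The 5 lowest are Sable, Talon, Arden, Pike, Meridian.
Each winner is paid its own bid: Sable $59,000, Talon $97,000, Arden $127,000, Pike $230,000, Meridian $239,000.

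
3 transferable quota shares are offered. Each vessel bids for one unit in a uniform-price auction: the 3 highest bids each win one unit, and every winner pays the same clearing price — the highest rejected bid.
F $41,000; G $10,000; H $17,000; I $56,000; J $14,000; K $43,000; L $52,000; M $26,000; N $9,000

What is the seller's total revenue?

Total revenue: $123,000

Sorting: 56,000 (I), 52,000 (L), 43,000 (K), 41,000 (F), 26,000 (M), …
The 3 highest are I, L, K.
First losing bid is F's $41,000, which sets the uniform price.
Total revenue = 3 × $41,000 = $123,000.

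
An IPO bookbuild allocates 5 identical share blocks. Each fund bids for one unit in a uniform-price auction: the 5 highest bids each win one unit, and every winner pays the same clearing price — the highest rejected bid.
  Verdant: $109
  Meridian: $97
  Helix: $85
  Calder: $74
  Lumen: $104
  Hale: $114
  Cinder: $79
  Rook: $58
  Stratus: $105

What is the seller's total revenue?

Total revenue: $425

Ordering the bids: 114 (Hale), 109 (Verdant), 105 (Stratus), 104 (Lumen), 97 (Meridian), 85 (Helix), 79 (Cinder), …
The 5 highest are Hale, Verdant, Stratus, Lumen, Meridian.
First losing bid is Helix's $85, which sets the uniform price.
Total revenue = 5 × $85 = $425.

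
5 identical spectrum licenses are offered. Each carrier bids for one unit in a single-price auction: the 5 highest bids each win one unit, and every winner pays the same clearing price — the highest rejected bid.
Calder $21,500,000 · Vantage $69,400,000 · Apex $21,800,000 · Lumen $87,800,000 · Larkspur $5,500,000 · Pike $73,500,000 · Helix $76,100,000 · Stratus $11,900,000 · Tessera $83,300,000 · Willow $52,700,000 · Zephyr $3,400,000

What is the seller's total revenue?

Sorting: 87,800,000 (Lumen), 83,300,000 (Tessera), 76,100,000 (Helix), 73,500,000 (Pike), 69,400,000 (Vantage), 52,700,000 (Willow), 21,800,000 (Apex), …
Winners (5 units): Lumen, Tessera, Helix, Pike, Vantage.
Highest unsuccessful bid: $52,700,000 → clearing price.
Total revenue = 5 × $52,700,000 = $263,500,000.

Total revenue: $263,500,000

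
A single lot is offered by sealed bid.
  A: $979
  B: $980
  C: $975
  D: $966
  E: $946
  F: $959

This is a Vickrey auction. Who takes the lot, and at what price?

B pays $979

Rule: the highest bidder wins and pays the second-highest bid.
Bids ranked: 980 (B) > 979 (A) > 975 (C) > 966 (D) > 959 (F) > 946 (E)
B wins with the highest bid; price is set by the runner-up at $979.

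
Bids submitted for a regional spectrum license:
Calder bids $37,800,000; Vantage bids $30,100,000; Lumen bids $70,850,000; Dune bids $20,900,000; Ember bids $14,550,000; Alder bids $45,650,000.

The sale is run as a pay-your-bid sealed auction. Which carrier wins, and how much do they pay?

Lumen pays $70,850,000

Sorting bids: 70,850,000 (Lumen) > 45,650,000 (Alder) > 37,800,000 (Calder) > 30,100,000 (Vantage) > 20,900,000 (Dune) > 14,550,000 (Ember)
Lumen has the highest bid and pays exactly that: $70,850,000.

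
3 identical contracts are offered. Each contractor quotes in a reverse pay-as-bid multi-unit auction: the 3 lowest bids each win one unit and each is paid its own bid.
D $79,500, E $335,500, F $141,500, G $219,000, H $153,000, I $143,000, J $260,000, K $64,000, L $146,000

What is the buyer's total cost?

Bids ranked low→high: 64,000 (K), 79,500 (D), 141,500 (F), 143,000 (I), 146,000 (L), …
The 3 lowest are K, D, F.
Total cost = 64,000 + 79,500 + 141,500 = $285,000.

Total cost: $285,000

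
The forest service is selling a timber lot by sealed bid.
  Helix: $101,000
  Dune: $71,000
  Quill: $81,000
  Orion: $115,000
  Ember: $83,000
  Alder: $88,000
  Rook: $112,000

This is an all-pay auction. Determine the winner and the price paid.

Bids in order: 115,000 (Orion) > 112,000 (Rook) > 101,000 (Helix) > 88,000 (Alder) > 83,000 (Ember) > 81,000 (Quill) > …
Orion wins with the top bid; all bids are sunk regardless.

Orion pays $115,000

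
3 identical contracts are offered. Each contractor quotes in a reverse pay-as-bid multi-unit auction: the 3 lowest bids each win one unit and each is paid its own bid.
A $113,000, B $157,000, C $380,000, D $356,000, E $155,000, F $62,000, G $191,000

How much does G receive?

Ordering the bids: 62,000 (F), 113,000 (A), 155,000 (E), 157,000 (B), 191,000 (G), …
The 3 lowest are F, A, E.
G does not win → $0.

G is paid $0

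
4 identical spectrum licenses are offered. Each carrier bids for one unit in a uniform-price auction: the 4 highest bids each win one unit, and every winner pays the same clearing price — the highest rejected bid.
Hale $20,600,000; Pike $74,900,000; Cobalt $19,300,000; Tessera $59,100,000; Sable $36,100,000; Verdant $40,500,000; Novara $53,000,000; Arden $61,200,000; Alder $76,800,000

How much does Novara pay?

Sorting: 76,800,000 (Alder), 74,900,000 (Pike), 61,200,000 (Arden), 59,100,000 (Tessera), 53,000,000 (Novara), 40,500,000 (Verdant), …
Top 4: Alder, Pike, Arden, Tessera.
Highest unsuccessful bid: $53,000,000 → clearing price.
Novara does not win → pays $0.

Novara pays $0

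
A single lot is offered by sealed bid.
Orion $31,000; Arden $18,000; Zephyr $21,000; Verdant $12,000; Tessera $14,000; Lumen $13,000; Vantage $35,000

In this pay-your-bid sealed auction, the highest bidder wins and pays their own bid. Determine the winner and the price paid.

Rule: the highest bidder wins and pays their own bid.
Bids in order: 35,000 (Vantage) > 31,000 (Orion) > 21,000 (Zephyr) > 18,000 (Arden) > 14,000 (Tessera) > 13,000 (Lumen) > …
Vantage is highest → pays own bid, $35,000.

Vantage pays $35,000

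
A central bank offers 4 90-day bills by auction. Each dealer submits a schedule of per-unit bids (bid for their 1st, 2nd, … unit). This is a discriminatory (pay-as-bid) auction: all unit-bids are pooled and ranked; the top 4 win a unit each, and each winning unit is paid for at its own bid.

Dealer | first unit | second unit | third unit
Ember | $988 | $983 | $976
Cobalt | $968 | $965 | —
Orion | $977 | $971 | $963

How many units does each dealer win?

Pooled unit-bids ranked (top 4): 988 (Ember-1), 983 (Ember-2), 977 (Orion-1), 976 (Ember-3)
Next rejected bid: $971 (not a price — pay-as-bid).
Allocation: Ember 3, Orion 1.

Ember 3, Orion 1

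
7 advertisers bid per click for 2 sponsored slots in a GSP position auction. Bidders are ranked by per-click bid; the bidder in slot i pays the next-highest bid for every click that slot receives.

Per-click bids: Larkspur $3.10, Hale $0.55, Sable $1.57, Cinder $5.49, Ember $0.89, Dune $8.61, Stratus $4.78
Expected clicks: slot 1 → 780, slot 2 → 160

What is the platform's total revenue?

Total revenue: $5047.00

Sorting advertisers: $8.61 (Dune) > $5.49 (Cinder) > $4.78 (Stratus) > …
Slot 1: Dune pays $5.49 × 780 = $4282.20
Slot 2: Cinder pays $4.78 × 160 = $764.80
Total = $5047.00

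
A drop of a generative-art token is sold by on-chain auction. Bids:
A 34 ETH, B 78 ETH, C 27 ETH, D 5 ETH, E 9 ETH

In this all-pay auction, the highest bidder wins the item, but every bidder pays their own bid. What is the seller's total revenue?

Sorting bids: 78 (B) > 34 (A) > 27 (C) > 9 (E) > 5 (D)
Every bidder forfeits their bid regardless of winning.
Revenue = 34 + 78 + 27 + 5 + 9 = 153 ETH.

Total revenue: 153 ETH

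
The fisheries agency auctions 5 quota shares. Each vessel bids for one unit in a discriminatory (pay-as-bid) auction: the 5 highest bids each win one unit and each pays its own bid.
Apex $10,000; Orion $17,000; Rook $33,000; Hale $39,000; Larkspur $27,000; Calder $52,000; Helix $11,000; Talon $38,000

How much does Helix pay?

Sorting: 52,000 (Calder), 39,000 (Hale), 38,000 (Talon), 33,000 (Rook), 27,000 (Larkspur), 17,000 (Orion), 11,000 (Helix), …
The 5 highest are Calder, Hale, Talon, Rook, Larkspur.
Helix does not win → $0.

Helix pays $0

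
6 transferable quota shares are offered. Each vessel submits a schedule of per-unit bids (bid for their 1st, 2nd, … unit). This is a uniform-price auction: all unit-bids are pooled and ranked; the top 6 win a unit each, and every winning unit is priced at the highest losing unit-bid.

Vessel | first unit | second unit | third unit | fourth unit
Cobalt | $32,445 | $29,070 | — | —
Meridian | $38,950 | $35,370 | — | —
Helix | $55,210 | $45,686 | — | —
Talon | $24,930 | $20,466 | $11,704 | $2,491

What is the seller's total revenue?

All unit-bids, highest first — top 6: 55,210 (Helix-1), 45,686 (Helix-2), 38,950 (Meridian-1), 35,370 (Meridian-2), 32,445 (Cobalt-1), 29,070 (Cobalt-2)
The (k+1)-th unit-bid is $24,930.
Allocation: Cobalt 2, Helix 2, Meridian 2. Every unit priced at $24,930.
Revenue = 6 × 24,930 = $149,580.

Total revenue: $149,580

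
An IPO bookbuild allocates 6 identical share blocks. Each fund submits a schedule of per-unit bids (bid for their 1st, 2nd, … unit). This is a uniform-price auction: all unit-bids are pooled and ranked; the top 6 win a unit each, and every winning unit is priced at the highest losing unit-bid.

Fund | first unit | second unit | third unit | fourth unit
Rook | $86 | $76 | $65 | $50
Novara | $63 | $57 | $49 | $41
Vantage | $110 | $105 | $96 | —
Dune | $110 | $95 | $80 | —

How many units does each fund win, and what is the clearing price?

Pooled unit-bids ranked (top 6): 110 (Vantage-1), 110 (Dune-1), 105 (Vantage-2), 96 (Vantage-3), 95 (Dune-2), 86 (Rook-1)
First bid not allocated: $80.
Allocation: Dune 2, Rook 1, Vantage 3.

Dune 2, Rook 1, Vantage 3; clearing price $80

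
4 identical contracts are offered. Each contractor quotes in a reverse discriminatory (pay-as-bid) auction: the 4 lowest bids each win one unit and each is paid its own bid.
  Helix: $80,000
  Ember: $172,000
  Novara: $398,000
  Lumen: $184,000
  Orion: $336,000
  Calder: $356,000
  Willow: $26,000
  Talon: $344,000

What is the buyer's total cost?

Total cost: $462,000

Bids ranked low→high: 26,000 (Willow), 80,000 (Helix), 172,000 (Ember), 184,000 (Lumen), 336,000 (Orion), 344,000 (Talon), …
The 4 lowest are Willow, Helix, Ember, Lumen.
Total cost = 26,000 + 80,000 + 172,000 + 184,000 = $462,000.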